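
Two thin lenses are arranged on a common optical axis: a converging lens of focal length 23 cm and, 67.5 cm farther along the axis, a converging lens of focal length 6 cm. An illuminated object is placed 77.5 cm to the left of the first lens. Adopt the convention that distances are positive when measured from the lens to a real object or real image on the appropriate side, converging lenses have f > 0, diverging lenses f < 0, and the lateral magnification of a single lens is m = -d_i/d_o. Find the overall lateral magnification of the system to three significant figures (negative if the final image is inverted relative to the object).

Applying the thin-lens equation to the first lens, 1/23 = 1/77.5 + 1/d_i1, which gives d_i1 = 32.706 cm.
Its lateral magnification is m_1 = -d_i1/d_o1 = -(32.706)/77.5 = -0.4220.
The intermediate image is 32.706 cm to the right of lens 1, so d_o2 = L - d_i1 = 67.5 - 32.706 = 34.794 cm.
Applying the thin-lens equation again with f_2 = 6 cm and d_o2 = 34.794 cm gives d_i2 = 7.250 cm.
m_2 = -(7.250)/(34.794) = -0.2084.
Overall magnification: m = m_1 m_2 = 0.0879.

0.0879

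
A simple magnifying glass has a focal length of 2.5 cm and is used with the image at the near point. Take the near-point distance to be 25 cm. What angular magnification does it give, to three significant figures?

M = 1 + D/f = 1 + 25/2.5 = 11.000.

11.0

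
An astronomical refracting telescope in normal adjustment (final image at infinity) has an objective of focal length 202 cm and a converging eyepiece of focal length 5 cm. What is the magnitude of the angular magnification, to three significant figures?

40.4

|M| = f_obj/|f_eye| = 202/5 = 40.400.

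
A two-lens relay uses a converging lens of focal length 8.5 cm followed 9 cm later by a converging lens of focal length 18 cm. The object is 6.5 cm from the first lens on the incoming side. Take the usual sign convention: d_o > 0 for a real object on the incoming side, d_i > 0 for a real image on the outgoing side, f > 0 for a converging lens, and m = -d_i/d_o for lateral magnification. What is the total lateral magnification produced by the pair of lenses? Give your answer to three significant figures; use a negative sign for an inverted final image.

-4.11

First lens: d_i1 = 1/(1/8.5 - 1/6.5) = -27.625 cm.
m_1 = -(-27.625)/6.5 = 4.2500.
The intermediate image is virtual, 27.625 cm to the left of lens 1, so d_o2 = L - d_i1 = 9 - (-27.625) = 36.625 cm.
Second lens: d_i2 = 1/(1/18 - 1/(36.625)) = 35.396 cm.
m_2 = -(35.396)/(36.625) = -0.9664.
The system's lateral magnification is m_1 m_2 = (4.2500)(-0.9664) = -4.1074.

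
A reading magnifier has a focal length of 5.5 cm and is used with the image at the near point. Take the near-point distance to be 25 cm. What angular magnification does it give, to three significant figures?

5.55

M = 1 + D/f = 1 + 25/5.5 = 5.545.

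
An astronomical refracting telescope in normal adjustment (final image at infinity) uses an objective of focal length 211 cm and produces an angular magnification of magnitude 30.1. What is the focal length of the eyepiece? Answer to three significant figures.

7.01 cm

|M| = f_obj/f_eye, so f_eye = f_obj/|M| = 211/30.1 = 7.010 cm.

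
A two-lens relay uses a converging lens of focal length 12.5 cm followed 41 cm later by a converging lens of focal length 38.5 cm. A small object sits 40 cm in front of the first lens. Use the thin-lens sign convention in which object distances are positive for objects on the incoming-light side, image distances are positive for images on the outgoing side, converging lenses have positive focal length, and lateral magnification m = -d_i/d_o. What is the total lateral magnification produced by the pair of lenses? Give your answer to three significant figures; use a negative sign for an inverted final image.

-1.12

First lens: d_i1 = 1/(1/12.5 - 1/40) = 18.182 cm.
m_1 = -(18.182)/40 = -0.4545.
Object distance for lens 2: d_o2 = 41 - 18.182 = 22.818 cm.
Second lens: d_i2 = 1/(1/38.5 - 1/(22.818)) = -56.020 cm.
m_2 = -(-56.020)/(22.818) = 2.4551.
Total m = m_1 x m_2 = (-0.4545)(2.4551) = -1.1159.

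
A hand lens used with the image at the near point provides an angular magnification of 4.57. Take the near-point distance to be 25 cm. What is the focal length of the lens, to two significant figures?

For the image at the near point, M = 1 + D/f.
f = D/(M - 1) = 25/(4.57 - 1) = 7.003 cm.

7.0 cm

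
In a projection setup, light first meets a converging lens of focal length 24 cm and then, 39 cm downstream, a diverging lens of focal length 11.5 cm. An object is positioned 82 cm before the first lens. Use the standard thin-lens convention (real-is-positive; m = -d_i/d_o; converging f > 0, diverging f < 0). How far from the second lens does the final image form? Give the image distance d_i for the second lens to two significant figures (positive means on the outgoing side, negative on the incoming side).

Lens 1: 1/d_i1 = 1/f_1 - 1/d_o1 = 1/24 - 1/82 = 0.02947 cm^-1, so d_i1 = 33.931 cm.
The intermediate image is 33.931 cm to the right of lens 1, so d_o2 = L - d_i1 = 39 - 33.931 = 5.069 cm.
Lens 2: 1/d_i2 = 1/f_2 - 1/d_o2 = 1/(-11.5) - 1/(5.069) = -0.28424 cm^-1, so d_i2 = -3.518 cm.

-3.5 cm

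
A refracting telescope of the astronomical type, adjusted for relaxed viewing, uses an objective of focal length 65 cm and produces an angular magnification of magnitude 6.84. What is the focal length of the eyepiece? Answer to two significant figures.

|M| = f_obj/f_eye, so f_eye = f_obj/|M| = 65/6.84 = 9.503 cm.

9.5 cm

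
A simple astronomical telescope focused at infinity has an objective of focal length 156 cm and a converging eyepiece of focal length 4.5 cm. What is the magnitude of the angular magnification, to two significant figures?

35

|M| = f_obj/|f_eye| = 156/4.5 = 34.667.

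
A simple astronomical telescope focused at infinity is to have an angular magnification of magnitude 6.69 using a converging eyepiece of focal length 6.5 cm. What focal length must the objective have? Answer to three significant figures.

43.5 cm

|M| = f_obj/|f_eye|, so f_obj = |M| x |f_eye| = 6.69 x 6.5 = 43.485 cm.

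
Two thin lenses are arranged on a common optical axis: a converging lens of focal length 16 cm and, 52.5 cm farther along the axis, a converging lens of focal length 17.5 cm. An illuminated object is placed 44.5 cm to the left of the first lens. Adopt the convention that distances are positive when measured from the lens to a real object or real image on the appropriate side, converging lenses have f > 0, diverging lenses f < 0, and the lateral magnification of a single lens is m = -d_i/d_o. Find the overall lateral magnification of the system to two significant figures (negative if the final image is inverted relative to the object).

0.98

Applying the thin-lens equation to the first lens, 1/16 = 1/44.5 + 1/d_i1, which gives d_i1 = 24.982 cm.
Its lateral magnification is m_1 = -d_i1/d_o1 = -(24.982)/44.5 = -0.5614.
The intermediate image is 24.982 cm to the right of lens 1, so d_o2 = L - d_i1 = 52.5 - 24.982 = 27.518 cm.
Applying the thin-lens equation again with f_2 = 17.5 cm and d_o2 = 27.518 cm gives d_i2 = 48.071 cm.
m_2 = -(48.071)/(27.518) = -1.7469.
The system's lateral magnification is m_1 m_2 = (-0.5614)(-1.7469) = 0.9807.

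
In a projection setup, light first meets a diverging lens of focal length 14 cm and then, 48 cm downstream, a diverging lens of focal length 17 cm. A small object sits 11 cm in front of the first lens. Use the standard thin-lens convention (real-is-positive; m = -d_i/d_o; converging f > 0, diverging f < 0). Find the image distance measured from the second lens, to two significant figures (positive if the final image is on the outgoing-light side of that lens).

-13 cm

Lens 1: 1/d_i1 = 1/f_1 - 1/d_o1 = 1/(-14) - 1/11 = -0.16234 cm^-1, so d_i1 = -6.160 cm.
The intermediate image is virtual, 6.160 cm to the left of lens 1, so d_o2 = L - d_i1 = 48 - (-6.160) = 54.160 cm.
Lens 2: 1/d_i2 = 1/f_2 - 1/d_o2 = 1/(-17) - 1/(54.160) = -0.07729 cm^-1, so d_i2 = -12.939 cm.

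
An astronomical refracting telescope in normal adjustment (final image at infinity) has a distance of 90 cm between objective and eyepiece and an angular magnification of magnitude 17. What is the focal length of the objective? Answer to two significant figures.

85 cm

In normal adjustment the tube length equals f_obj + f_eye and |M| = f_obj/f_eye.
So f_obj = 17 f_eye and 17 f_eye + f_eye = 90 cm, giving f_eye = 90/18 = 5.000 cm and f_obj = 85.000 cm.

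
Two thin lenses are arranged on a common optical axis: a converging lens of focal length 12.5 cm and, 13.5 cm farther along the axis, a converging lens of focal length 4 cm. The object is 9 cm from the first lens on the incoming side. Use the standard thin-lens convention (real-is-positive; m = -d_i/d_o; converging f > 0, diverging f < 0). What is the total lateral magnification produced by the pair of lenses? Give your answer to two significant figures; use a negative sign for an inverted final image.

-0.34

Applying the thin-lens equation to the first lens, 1/12.5 = 1/9 + 1/d_i1, which gives d_i1 = -32.143 cm.
Its lateral magnification is m_1 = -d_i1/d_o1 = -(-32.143)/9 = 3.5714.
The intermediate image is virtual, 32.143 cm to the left of lens 1, so d_o2 = L - d_i1 = 13.5 - (-32.143) = 45.643 cm.
Applying the thin-lens equation again with f_2 = 4 cm and d_o2 = 45.643 cm gives d_i2 = 4.384 cm.
m_2 = -(4.384)/(45.643) = -0.0961.
Overall magnification: m = m_1 m_2 = -0.3431.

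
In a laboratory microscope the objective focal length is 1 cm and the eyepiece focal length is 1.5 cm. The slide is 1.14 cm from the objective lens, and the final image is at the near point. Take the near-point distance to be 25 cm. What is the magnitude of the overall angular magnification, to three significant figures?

Objective: 1/d_i = 1/f_obj - 1/d_o = 1/1 - 1/1.14 = 0.12281 cm^-1, so d_i = 8.143 cm.
m_obj = -d_i/d_o = -8.143/1.14 = -7.143.
Eyepiece angular magnification (image at near point): M_eye = 1 + D/f_e = 1 + 25/1.5 = 17.667.
Overall M = m_obj x M_eye = (-7.143)(17.667) = -126.19.
|M| = 126.19.

126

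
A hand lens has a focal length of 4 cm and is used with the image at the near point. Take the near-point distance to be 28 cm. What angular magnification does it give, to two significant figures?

8.0

M = 1 + D/f = 1 + 28/4 = 8.000.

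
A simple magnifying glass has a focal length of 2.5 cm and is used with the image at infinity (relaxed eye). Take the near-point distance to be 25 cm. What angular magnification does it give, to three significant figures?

M = D/f = 25/2.5 = 10.000.

10.0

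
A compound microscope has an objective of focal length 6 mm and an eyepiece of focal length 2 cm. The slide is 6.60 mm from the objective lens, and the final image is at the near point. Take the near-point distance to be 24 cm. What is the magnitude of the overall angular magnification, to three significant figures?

130

Convert to cm: f_obj = 6 mm = 0.6 cm; d_o = 6.60 mm = 0.66 cm.
Objective: 1/d_i = 1/f_obj - 1/d_o = 1/0.6 - 1/0.66 = 0.15152 cm^-1, so d_i = 6.600 cm.
m_obj = -d_i/d_o = -6.600/0.66 = -10.000.
Eyepiece angular magnification (image at near point): M_eye = 1 + D/f_e = 1 + 24/2 = 13.000.
Overall M = m_obj x M_eye = (-10.000)(13.000) = -130.00.
|M| = 130.00.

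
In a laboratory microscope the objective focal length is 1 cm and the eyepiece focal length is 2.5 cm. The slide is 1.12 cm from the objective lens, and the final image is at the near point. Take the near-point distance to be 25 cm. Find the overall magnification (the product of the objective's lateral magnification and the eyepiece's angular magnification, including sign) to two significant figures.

-92

Objective: 1/d_i = 1/f_obj - 1/d_o = 1/1 - 1/1.12 = 0.10714 cm^-1, so d_i = 9.333 cm.
m_obj = -d_i/d_o = -9.333/1.12 = -8.333.
Eyepiece angular magnification (image at near point): M_eye = 1 + D/f_e = 1 + 25/2.5 = 11.000.
Overall M = m_obj x M_eye = (-8.333)(11.000) = -91.67.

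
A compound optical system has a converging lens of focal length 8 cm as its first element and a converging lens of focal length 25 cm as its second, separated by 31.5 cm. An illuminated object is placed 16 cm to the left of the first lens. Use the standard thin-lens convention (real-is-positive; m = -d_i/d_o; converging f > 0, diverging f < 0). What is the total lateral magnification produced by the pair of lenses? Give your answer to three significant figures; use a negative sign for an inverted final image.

-2.63

Lens 1: 1/d_i1 = 1/f_1 - 1/d_o1 = 1/8 - 1/16 = 0.06250 cm^-1, so d_i1 = 16.000 cm.
m_1 = -(16.000)/16 = -1.0000.
Object distance for lens 2: d_o2 = 31.5 - 16.000 = 15.500 cm.
Lens 2: 1/d_i2 = 1/f_2 - 1/d_o2 = 1/25 - 1/(15.500) = -0.02452 cm^-1, so d_i2 = -40.789 cm.
m_2 = -(-40.789)/(15.500) = 2.6316.
The system's lateral magnification is m_1 m_2 = (-1.0000)(2.6316) = -2.6316.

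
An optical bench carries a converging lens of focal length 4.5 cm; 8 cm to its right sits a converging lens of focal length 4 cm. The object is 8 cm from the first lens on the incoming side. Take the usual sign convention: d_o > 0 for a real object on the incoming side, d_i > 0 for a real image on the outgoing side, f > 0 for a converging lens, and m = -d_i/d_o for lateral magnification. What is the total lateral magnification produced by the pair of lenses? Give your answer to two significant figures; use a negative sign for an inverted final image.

-0.82

First lens: d_i1 = 1/(1/4.5 - 1/8) = 10.286 cm.
m_1 = -(10.286)/8 = -1.2857.
This image would form 10.286 cm past lens 1, i.e. 2.286 cm beyond lens 2, so it is a virtual object for lens 2: d_o2 = 8 - 10.286 = -2.286 cm.
Second lens: d_i2 = 1/(1/4 - 1/(-2.286)) = 1.455 cm.
m_2 = -(1.455)/(-2.286) = 0.6364.
The system's lateral magnification is m_1 m_2 = (-1.2857)(0.6364) = -0.8182.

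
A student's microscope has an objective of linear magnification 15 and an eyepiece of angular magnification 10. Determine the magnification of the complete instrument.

The overall magnification of a compound microscope is the product of the objective and eyepiece magnifications:
M = M_obj x M_eye = 15 x 10 = 150.

150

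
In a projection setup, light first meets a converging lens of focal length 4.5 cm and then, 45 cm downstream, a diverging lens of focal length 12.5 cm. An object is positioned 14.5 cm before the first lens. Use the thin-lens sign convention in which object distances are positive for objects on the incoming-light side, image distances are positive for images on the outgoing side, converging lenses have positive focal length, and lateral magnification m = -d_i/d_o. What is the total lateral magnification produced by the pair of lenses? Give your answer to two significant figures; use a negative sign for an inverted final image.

-0.11

Applying the thin-lens equation to the first lens, 1/4.5 = 1/14.5 + 1/d_i1, which gives d_i1 = 6.525 cm.
Its lateral magnification is m_1 = -d_i1/d_o1 = -(6.525)/14.5 = -0.4500.
That image sits 38.475 cm in front of the second lens, so d_o2 = 38.475 cm.
Applying the thin-lens equation again with f_2 = -12.5 cm and d_o2 = 38.475 cm gives d_i2 = -9.435 cm.
m_2 = -(-9.435)/(38.475) = 0.2452.
Total m = m_1 x m_2 = (-0.4500)(0.2452) = -0.1103.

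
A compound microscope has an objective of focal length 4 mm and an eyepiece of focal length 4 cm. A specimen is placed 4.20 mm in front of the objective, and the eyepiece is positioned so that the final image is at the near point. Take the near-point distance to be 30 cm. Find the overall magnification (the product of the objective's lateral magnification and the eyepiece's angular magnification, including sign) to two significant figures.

-170

Convert to cm: f_obj = 4 mm = 0.4 cm; d_o = 4.20 mm = 0.42 cm.
Objective: 1/d_i = 1/f_obj - 1/d_o = 1/0.4 - 1/0.42 = 0.11905 cm^-1, so d_i = 8.400 cm.
m_obj = -d_i/d_o = -8.400/0.42 = -20.000.
Eyepiece angular magnification (image at near point): M_eye = 1 + D/f_e = 1 + 30/4 = 8.500.
Overall M = m_obj x M_eye = (-20.000)(8.500) = -170.00.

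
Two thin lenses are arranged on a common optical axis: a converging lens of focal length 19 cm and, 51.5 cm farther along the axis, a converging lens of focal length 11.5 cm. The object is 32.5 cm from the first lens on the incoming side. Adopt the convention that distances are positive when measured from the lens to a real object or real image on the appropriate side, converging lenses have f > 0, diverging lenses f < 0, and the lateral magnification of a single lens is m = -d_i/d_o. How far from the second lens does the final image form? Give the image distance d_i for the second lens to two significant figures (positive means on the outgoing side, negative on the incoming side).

-12 cm

Applying the thin-lens equation to the first lens, 1/19 = 1/32.5 + 1/d_i1, which gives d_i1 = 45.741 cm.
That image sits 5.759 cm in front of the second lens, so d_o2 = 5.759 cm.
Applying the thin-lens equation again with f_2 = 11.5 cm and d_o2 = 5.759 cm gives d_i2 = -11.537 cm.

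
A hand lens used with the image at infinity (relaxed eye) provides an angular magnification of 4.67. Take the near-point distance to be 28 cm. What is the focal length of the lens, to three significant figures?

For the image at infinity, M = D/f.
f = D/M = 28/4.67 = 5.996 cm.

6.00 cm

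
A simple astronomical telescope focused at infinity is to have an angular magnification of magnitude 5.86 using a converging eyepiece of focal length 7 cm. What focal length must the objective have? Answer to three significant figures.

|M| = f_obj/|f_eye|, so f_obj = |M| x |f_eye| = 5.86 x 7 = 41.020 cm.

41.0 cm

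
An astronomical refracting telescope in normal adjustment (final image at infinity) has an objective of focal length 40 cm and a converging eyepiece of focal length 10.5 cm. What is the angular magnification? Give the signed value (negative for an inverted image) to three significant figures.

-3.81

M = -f_obj/f_eye = -40/(10.5) = -3.810.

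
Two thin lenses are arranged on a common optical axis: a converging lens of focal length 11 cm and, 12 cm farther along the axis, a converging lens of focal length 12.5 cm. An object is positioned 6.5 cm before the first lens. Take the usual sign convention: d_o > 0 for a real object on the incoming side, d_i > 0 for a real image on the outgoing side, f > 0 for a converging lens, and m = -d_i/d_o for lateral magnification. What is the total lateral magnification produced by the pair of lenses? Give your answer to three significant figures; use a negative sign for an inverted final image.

Applying the thin-lens equation to the first lens, 1/11 = 1/6.5 + 1/d_i1, which gives d_i1 = -15.889 cm.
Its lateral magnification is m_1 = -d_i1/d_o1 = -(-15.889)/6.5 = 2.4444.
The intermediate image is virtual, 15.889 cm to the left of lens 1, so d_o2 = L - d_i1 = 12 - (-15.889) = 27.889 cm.
Applying the thin-lens equation again with f_2 = 12.5 cm and d_o2 = 27.889 cm gives d_i2 = 22.653 cm.
m_2 = -(22.653)/(27.889) = -0.8123.
The system's lateral magnification is m_1 m_2 = (2.4444)(-0.8123) = -1.9856.

-1.99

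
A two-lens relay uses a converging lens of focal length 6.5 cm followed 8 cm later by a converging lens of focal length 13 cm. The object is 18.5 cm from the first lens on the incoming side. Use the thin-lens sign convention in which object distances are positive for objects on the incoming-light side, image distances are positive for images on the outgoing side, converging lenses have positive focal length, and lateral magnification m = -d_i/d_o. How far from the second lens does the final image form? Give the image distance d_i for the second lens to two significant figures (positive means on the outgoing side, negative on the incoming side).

Lens 1: 1/d_i1 = 1/f_1 - 1/d_o1 = 1/6.5 - 1/18.5 = 0.09979 cm^-1, so d_i1 = 10.021 cm.
This image would form 10.021 cm past lens 1, i.e. 2.021 cm beyond lens 2, so it is a virtual object for lens 2: d_o2 = 8 - 10.021 = -2.021 cm.
Lens 2: 1/d_i2 = 1/f_2 - 1/d_o2 = 1/13 - 1/(-2.021) = 0.57177 cm^-1, so d_i2 = 1.749 cm.

1.7 cm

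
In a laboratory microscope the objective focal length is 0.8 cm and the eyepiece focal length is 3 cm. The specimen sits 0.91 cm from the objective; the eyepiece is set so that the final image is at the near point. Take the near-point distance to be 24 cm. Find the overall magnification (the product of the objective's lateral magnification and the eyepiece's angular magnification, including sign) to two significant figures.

Objective: 1/d_i = 1/f_obj - 1/d_o = 1/0.8 - 1/0.91 = 0.15110 cm^-1, so d_i = 6.618 cm.
m_obj = -d_i/d_o = -6.618/0.91 = -7.273.
Eyepiece angular magnification (image at near point): M_eye = 1 + D/f_e = 1 + 24/3 = 9.000.
Overall M = m_obj x M_eye = (-7.273)(9.000) = -65.45.

-65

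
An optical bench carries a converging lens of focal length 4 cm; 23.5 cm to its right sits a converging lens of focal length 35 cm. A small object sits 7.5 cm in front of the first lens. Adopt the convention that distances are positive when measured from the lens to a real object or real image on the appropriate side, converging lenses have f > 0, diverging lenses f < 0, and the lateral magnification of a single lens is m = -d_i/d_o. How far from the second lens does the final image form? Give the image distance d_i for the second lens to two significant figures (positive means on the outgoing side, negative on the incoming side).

Applying the thin-lens equation to the first lens, 1/4 = 1/7.5 + 1/d_i1, which gives d_i1 = 8.571 cm.
Object distance for lens 2: d_o2 = 23.5 - 8.571 = 14.929 cm.
Applying the thin-lens equation again with f_2 = 35 cm and d_o2 = 14.929 cm gives d_i2 = -26.032 cm.

-26 cm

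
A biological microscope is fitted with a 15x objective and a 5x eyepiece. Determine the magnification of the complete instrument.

The overall magnification of a compound microscope is the product of the objective and eyepiece magnifications:
M = M_obj x M_eye = 15 x 5 = 75.

75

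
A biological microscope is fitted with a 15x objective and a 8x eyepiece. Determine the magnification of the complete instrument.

120

The overall magnification of a compound microscope is the product of the objective and eyepiece magnifications:
M = M_obj x M_eye = 15 x 8 = 120.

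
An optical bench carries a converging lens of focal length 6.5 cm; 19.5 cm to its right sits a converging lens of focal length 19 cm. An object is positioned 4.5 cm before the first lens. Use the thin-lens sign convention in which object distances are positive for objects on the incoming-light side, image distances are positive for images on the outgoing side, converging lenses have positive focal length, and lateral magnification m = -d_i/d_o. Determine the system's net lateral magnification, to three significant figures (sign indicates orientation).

-4.08

Applying the thin-lens equation to the first lens, 1/6.5 = 1/4.5 + 1/d_i1, which gives d_i1 = -14.625 cm.
Its lateral magnification is m_1 = -d_i1/d_o1 = -(-14.625)/4.5 = 3.2500.
The intermediate image is virtual, 14.625 cm to the left of lens 1, so d_o2 = L - d_i1 = 19.5 - (-14.625) = 34.125 cm.
Applying the thin-lens equation again with f_2 = 19 cm and d_o2 = 34.125 cm gives d_i2 = 42.868 cm.
m_2 = -(42.868)/(34.125) = -1.2562.
Overall magnification: m = m_1 m_2 = -4.0826.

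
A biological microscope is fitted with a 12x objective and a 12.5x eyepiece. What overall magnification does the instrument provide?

150

The overall magnification of a compound microscope is the product of the objective and eyepiece magnifications:
M = M_obj x M_eye = 12 x 12.5 = 150.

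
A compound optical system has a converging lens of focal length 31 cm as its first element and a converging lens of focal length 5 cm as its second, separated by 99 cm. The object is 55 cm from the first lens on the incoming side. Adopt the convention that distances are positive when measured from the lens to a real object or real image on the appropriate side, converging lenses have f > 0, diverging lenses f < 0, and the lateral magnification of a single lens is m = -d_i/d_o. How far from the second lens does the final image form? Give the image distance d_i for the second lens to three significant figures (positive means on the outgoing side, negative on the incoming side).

6.09 cm

First lens: d_i1 = 1/(1/31 - 1/55) = 71.042 cm.
The intermediate image is 71.042 cm to the right of lens 1, so d_o2 = L - d_i1 = 99 - 71.042 = 27.958 cm.
Second lens: d_i2 = 1/(1/5 - 1/(27.958)) = 6.089 cm.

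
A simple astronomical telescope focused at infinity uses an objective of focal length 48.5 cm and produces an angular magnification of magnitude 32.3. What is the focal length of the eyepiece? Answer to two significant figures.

1.5 cm

|M| = f_obj/f_eye, so f_eye = f_obj/|M| = 48.5/32.3 = 1.502 cm.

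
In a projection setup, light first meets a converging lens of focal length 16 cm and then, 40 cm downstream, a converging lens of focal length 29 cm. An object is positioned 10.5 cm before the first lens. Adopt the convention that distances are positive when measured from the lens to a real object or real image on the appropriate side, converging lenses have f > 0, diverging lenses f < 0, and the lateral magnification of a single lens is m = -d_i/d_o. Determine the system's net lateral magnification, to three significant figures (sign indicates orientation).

Lens 1: 1/d_i1 = 1/f_1 - 1/d_o1 = 1/16 - 1/10.5 = -0.03274 cm^-1, so d_i1 = -30.545 cm.
m_1 = -(-30.545)/10.5 = 2.9091.
With d_i1 < 0 the first image is virtual and lies on the object side; the object distance for lens 2 is d_o2 = 40 - (-30.545) = 70.545 cm.
Lens 2: 1/d_i2 = 1/f_2 - 1/d_o2 = 1/29 - 1/(70.545) = 0.02031 cm^-1, so d_i2 = 49.243 cm.
m_2 = -(49.243)/(70.545) = -0.6980.
The system's lateral magnification is m_1 m_2 = (2.9091)(-0.6980) = -2.0306.

-2.03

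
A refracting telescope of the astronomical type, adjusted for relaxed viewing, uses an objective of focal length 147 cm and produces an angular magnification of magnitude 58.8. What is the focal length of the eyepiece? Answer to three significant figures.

2.50 cm

|M| = f_obj/f_eye, so f_eye = f_obj/|M| = 147/58.8 = 2.500 cm.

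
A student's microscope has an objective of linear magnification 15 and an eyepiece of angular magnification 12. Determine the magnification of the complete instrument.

The overall magnification of a compound microscope is the product of the objective and eyepiece magnifications:
M = M_obj x M_eye = 15 x 12 = 180.

180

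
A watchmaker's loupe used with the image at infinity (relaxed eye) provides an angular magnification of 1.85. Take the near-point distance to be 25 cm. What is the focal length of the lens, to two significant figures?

14 cm

For the image at infinity, M = D/f.
f = D/M = 25/1.85 = 13.514 cm.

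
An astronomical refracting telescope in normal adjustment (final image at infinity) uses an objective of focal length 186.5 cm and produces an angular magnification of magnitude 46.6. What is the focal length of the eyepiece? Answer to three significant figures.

|M| = f_obj/f_eye, so f_eye = f_obj/|M| = 186.5/46.6 = 4.002 cm.

4.00 cm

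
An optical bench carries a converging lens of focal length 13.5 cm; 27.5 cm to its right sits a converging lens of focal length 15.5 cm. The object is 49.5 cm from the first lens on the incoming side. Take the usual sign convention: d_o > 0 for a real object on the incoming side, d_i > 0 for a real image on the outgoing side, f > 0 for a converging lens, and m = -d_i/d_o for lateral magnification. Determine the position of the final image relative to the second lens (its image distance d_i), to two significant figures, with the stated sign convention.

-21 cm

Applying the thin-lens equation to the first lens, 1/13.5 = 1/49.5 + 1/d_i1, which gives d_i1 = 18.563 cm.
The intermediate image is 18.563 cm to the right of lens 1, so d_o2 = L - d_i1 = 27.5 - 18.563 = 8.937 cm.
Applying the thin-lens equation again with f_2 = 15.5 cm and d_o2 = 8.937 cm gives d_i2 = -21.110 cm.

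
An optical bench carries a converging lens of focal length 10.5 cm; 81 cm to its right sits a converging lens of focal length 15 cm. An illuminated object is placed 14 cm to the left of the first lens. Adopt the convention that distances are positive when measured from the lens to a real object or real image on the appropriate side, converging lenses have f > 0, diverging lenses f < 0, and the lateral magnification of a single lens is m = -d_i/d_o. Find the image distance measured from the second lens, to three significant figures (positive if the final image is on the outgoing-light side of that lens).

Lens 1: 1/d_i1 = 1/f_1 - 1/d_o1 = 1/10.5 - 1/14 = 0.02381 cm^-1, so d_i1 = 42.000 cm.
Object distance for lens 2: d_o2 = 81 - 42.000 = 39.000 cm.
Lens 2: 1/d_i2 = 1/f_2 - 1/d_o2 = 1/15 - 1/(39.000) = 0.04103 cm^-1, so d_i2 = 24.375 cm.

24.4 cm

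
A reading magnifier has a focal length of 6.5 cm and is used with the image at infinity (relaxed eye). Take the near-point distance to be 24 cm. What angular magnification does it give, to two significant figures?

3.7

M = D/f = 24/6.5 = 3.692.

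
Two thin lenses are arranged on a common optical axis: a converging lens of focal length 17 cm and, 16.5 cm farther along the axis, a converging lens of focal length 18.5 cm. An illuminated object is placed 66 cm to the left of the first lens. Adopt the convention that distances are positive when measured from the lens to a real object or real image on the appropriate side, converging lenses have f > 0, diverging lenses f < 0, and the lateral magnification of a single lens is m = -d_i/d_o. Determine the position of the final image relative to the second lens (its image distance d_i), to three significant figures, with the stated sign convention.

First lens: d_i1 = 1/(1/17 - 1/66) = 22.898 cm.
Since 22.898 cm > 16.5 cm, the first image lies past the second lens and serves as a virtual object: d_o2 = L - d_i1 = -6.398 cm.
Second lens: d_i2 = 1/(1/18.5 - 1/(-6.398)) = 4.754 cm.

4.75 cm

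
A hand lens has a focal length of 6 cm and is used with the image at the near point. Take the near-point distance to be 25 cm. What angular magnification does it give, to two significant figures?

M = 1 + D/f = 1 + 25/6 = 5.167.

5.2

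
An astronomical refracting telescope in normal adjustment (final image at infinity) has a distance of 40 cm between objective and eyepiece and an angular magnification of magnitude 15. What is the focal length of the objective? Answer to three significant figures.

In normal adjustment the tube length equals f_obj + f_eye and |M| = f_obj/f_eye.
So f_obj = 15 f_eye and 15 f_eye + f_eye = 40 cm, giving f_eye = 40/16 = 2.500 cm and f_obj = 37.500 cm.

37.5 cm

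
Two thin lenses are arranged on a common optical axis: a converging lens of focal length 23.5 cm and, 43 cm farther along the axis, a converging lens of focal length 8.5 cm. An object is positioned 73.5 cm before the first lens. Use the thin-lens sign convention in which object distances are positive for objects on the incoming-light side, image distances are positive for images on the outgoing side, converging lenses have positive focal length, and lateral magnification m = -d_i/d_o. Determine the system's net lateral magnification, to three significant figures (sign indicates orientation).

First lens: d_i1 = 1/(1/23.5 - 1/73.5) = 34.545 cm.
m_1 = -(34.545)/73.5 = -0.4700.
The intermediate image is 34.545 cm to the right of lens 1, so d_o2 = L - d_i1 = 43 - 34.545 = 8.455 cm.
Second lens: d_i2 = 1/(1/8.5 - 1/(8.455)) = -1597.056 cm.
m_2 = -(-1597.056)/(8.455) = 188.8889.
The system's lateral magnification is m_1 m_2 = (-0.4700)(188.8889) = -88.7778.

-88.8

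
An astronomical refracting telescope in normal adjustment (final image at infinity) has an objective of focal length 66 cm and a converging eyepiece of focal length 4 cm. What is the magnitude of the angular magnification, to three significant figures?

|M| = f_obj/|f_eye| = 66/4 = 16.500.

16.5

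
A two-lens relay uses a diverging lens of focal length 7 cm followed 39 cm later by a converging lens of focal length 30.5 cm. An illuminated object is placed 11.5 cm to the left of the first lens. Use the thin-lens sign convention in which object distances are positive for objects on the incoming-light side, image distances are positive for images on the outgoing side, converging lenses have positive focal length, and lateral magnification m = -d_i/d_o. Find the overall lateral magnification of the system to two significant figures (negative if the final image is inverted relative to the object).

-0.90

Applying the thin-lens equation to the first lens, 1/(-7) = 1/11.5 + 1/d_i1, which gives d_i1 = -4.351 cm.
Its lateral magnification is m_1 = -d_i1/d_o1 = -(-4.351)/11.5 = 0.3784.
The intermediate image is virtual, 4.351 cm to the left of lens 1, so d_o2 = L - d_i1 = 39 - (-4.351) = 43.351 cm.
Applying the thin-lens equation again with f_2 = 30.5 cm and d_o2 = 43.351 cm gives d_i2 = 102.885 cm.
m_2 = -(102.885)/(43.351) = -2.3733.
The system's lateral magnification is m_1 m_2 = (0.3784)(-2.3733) = -0.8980.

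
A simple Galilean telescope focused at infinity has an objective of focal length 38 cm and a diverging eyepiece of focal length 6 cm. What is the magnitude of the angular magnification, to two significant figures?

6.3

|M| = f_obj/|f_eye| = 38/6 = 6.333.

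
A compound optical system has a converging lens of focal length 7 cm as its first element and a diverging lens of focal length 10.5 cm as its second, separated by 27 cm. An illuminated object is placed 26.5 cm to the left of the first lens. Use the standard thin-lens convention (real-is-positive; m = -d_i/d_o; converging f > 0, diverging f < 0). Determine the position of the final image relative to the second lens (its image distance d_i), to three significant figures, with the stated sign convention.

Lens 1: 1/d_i1 = 1/f_1 - 1/d_o1 = 1/7 - 1/26.5 = 0.10512 cm^-1, so d_i1 = 9.513 cm.
That image sits 17.487 cm in front of the second lens, so d_o2 = 17.487 cm.
Lens 2: 1/d_i2 = 1/f_2 - 1/d_o2 = 1/(-10.5) - 1/(17.487) = -0.15242 cm^-1, so d_i2 = -6.561 cm.

-6.56 cm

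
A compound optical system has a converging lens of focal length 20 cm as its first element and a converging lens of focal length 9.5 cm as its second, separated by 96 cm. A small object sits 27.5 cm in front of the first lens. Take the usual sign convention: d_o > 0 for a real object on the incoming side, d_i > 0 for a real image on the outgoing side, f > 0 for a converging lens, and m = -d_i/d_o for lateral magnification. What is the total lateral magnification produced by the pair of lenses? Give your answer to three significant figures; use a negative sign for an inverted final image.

Applying the thin-lens equation to the first lens, 1/20 = 1/27.5 + 1/d_i1, which gives d_i1 = 73.333 cm.
Its lateral magnification is m_1 = -d_i1/d_o1 = -(73.333)/27.5 = -2.6667.
Object distance for lens 2: d_o2 = 96 - 73.333 = 22.667 cm.
Applying the thin-lens equation again with f_2 = 9.5 cm and d_o2 = 22.667 cm gives d_i2 = 16.354 cm.
m_2 = -(16.354)/(22.667) = -0.7215.
Total m = m_1 x m_2 = (-2.6667)(-0.7215) = 1.9241.

1.92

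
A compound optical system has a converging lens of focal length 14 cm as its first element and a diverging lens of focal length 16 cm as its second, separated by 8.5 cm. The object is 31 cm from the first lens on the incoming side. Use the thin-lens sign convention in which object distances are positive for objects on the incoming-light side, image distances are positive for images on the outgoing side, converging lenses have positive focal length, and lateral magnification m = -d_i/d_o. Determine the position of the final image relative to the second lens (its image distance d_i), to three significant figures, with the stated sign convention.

-265 cm

Lens 1: 1/d_i1 = 1/f_1 - 1/d_o1 = 1/14 - 1/31 = 0.03917 cm^-1, so d_i1 = 25.529 cm.
Since 25.529 cm > 8.5 cm, the first image lies past the second lens and serves as a virtual object: d_o2 = L - d_i1 = -17.029 cm.
Lens 2: 1/d_i2 = 1/f_2 - 1/d_o2 = 1/(-16) - 1/(-17.029) = -0.00378 cm^-1, so d_i2 = -264.686 cm.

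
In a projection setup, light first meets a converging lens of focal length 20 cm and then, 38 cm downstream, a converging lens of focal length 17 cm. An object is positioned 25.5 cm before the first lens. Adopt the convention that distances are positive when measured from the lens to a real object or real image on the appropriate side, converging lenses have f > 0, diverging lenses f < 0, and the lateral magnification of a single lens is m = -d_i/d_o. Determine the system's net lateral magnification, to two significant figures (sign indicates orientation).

-0.86

First lens: d_i1 = 1/(1/20 - 1/25.5) = 92.727 cm.
m_1 = -(92.727)/25.5 = -3.6364.
Since 92.727 cm > 38 cm, the first image lies past the second lens and serves as a virtual object: d_o2 = L - d_i1 = -54.727 cm.
Second lens: d_i2 = 1/(1/17 - 1/(-54.727)) = 12.971 cm.
m_2 = -(12.971)/(-54.727) = 0.2370.
Total m = m_1 x m_2 = (-3.6364)(0.2370) = -0.8619.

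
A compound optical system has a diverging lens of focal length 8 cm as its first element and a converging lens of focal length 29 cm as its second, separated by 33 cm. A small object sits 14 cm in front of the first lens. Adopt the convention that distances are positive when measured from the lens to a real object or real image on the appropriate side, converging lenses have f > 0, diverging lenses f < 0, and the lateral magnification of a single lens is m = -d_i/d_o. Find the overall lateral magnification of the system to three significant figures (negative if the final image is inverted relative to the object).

Applying the thin-lens equation to the first lens, 1/(-8) = 1/14 + 1/d_i1, which gives d_i1 = -5.091 cm.
Its lateral magnification is m_1 = -d_i1/d_o1 = -(-5.091)/14 = 0.3636.
The intermediate image is virtual, 5.091 cm to the left of lens 1, so d_o2 = L - d_i1 = 33 - (-5.091) = 38.091 cm.
Applying the thin-lens equation again with f_2 = 29 cm and d_o2 = 38.091 cm gives d_i2 = 121.510 cm.
m_2 = -(121.510)/(38.091) = -3.1900.
Total m = m_1 x m_2 = (0.3636)(-3.1900) = -1.1600.

-1.16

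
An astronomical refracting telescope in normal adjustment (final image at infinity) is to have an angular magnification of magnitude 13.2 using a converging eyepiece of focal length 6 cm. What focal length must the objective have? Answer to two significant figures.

79 cm

|M| = f_obj/|f_eye|, so f_obj = |M| x |f_eye| = 13.2 x 6 = 79.200 cm.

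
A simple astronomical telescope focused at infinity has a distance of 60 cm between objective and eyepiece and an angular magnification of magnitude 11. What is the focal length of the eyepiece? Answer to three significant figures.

In normal adjustment the tube length equals f_obj + f_eye and |M| = f_obj/f_eye.
So f_obj = 11 f_eye and 11 f_eye + f_eye = 60 cm, giving f_eye = 60/12 = 5.000 cm and f_obj = 55.000 cm.

5.00 cm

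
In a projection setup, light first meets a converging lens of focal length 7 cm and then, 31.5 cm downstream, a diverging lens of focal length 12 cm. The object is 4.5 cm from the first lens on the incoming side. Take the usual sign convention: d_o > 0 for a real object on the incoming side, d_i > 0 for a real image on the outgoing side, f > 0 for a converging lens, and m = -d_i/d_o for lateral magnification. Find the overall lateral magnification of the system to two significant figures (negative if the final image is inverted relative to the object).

0.60

Applying the thin-lens equation to the first lens, 1/7 = 1/4.5 + 1/d_i1, which gives d_i1 = -12.600 cm.
Its lateral magnification is m_1 = -d_i1/d_o1 = -(-12.600)/4.5 = 2.8000.
The intermediate image is virtual, 12.600 cm to the left of lens 1, so d_o2 = L - d_i1 = 31.5 - (-12.600) = 44.100 cm.
Applying the thin-lens equation again with f_2 = -12 cm and d_o2 = 44.100 cm gives d_i2 = -9.433 cm.
m_2 = -(-9.433)/(44.100) = 0.2139.
The system's lateral magnification is m_1 m_2 = (2.8000)(0.2139) = 0.5989.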